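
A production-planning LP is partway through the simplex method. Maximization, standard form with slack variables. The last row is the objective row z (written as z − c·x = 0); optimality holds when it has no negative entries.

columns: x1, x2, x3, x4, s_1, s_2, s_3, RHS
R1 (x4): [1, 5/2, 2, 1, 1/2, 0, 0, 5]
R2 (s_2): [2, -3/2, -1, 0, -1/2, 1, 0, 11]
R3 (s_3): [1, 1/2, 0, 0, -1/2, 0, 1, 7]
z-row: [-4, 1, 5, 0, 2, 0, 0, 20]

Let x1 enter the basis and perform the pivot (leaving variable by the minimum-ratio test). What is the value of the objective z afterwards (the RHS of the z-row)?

Ratio test on column x1 — row 1: 5/1 = 5; row 2: 11/2 = 11/2; row 3: 7/1 = 7. Minimum is 5 at row 1 (x4 leaves); pivot element 1.
Pivot on row 1; the z-row RHS becomes 20 − (-4)·5 = 40.

40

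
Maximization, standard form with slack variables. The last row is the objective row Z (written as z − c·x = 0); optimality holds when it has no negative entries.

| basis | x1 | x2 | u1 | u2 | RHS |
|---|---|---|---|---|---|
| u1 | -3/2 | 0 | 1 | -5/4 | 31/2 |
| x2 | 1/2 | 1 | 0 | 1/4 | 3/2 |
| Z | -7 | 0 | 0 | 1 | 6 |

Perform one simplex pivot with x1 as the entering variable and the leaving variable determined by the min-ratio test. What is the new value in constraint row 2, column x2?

2

Ratio test on column x1 — row 1: entry -3/2 ≤ 0; row 2: (3/2)/(1/2) = 3. Minimum is 3 at row 2 (x2 leaves); pivot element 1/2.
Divide row 2 by 1/2; eliminate column x1 from the other rows.
In the new row 2, the x2 entry is the old entry divided by the pivot: 1/(1/2) = 2.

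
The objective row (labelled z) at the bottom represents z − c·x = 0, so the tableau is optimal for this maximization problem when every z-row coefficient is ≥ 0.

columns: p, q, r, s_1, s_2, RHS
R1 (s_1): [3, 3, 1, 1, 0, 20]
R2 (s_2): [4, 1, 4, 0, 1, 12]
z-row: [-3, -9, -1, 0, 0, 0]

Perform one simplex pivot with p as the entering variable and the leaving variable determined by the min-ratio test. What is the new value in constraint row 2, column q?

1/4

Ratio test on column p — row 1: 20/3 = 20/3; row 2: 12/4 = 3. Minimum is 3 at row 2 (s_2 leaves); pivot element 4.
Divide row 2 by 4; eliminate column p from the other rows.
In the new row 2, the q entry is the old entry divided by the pivot: 1/4 = 1/4.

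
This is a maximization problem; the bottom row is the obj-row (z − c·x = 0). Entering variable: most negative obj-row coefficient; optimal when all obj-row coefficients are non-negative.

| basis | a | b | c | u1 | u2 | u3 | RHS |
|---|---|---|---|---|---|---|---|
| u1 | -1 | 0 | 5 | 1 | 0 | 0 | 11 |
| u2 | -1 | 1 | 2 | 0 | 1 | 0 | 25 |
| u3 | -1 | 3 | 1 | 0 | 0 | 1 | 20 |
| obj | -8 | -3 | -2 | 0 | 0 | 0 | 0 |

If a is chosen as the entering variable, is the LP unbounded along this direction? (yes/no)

yes

Every constraint-row entry in column a is ≤ 0, so increasing a is unbounded.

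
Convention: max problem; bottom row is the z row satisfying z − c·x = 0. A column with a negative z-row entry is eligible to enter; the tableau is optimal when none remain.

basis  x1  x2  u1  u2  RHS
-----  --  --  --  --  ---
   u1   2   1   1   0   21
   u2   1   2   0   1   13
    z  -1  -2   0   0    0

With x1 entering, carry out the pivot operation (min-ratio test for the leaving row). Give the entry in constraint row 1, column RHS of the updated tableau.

21/2

Ratio test on column x1 — row 1: 21/2 = 21/2; row 2: 13/1 = 13. Minimum is 21/2 at row 1 (u1 leaves); pivot element 2.
Divide row 1 by 2; eliminate column x1 from the other rows.
In the new row 1, the RHS entry is the old entry divided by the pivot: 21/2 = 21/2.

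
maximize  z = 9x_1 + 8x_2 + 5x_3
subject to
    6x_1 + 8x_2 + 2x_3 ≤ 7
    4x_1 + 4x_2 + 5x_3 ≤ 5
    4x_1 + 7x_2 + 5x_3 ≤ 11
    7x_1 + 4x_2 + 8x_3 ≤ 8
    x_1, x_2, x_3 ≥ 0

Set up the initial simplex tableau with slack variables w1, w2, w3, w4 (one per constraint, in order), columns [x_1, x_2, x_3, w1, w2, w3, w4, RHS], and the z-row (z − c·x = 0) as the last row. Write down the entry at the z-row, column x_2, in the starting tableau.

-8

The z-row carries the negated objective coefficients: the x_2 entry is -8.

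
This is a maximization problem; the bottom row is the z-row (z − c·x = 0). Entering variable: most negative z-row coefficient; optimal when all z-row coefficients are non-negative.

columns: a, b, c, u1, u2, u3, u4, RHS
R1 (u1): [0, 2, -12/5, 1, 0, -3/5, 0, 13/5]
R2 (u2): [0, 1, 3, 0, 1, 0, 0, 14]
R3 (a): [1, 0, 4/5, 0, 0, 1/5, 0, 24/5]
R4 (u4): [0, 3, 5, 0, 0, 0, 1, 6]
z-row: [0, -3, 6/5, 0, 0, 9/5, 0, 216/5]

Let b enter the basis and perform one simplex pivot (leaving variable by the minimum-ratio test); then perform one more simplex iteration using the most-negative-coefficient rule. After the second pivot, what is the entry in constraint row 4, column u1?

Ratio test on column b — row 1: (13/5)/2 = 13/10; row 2: 14/1 = 14; row 3: entry 0 ≤ 0; row 4: 6/3 = 2. Minimum is 13/10 at row 1 (u1 leaves); pivot element 2.
Divide row 1 by 2; eliminate column b from the other rows.
Second iteration: most negative z-row entry is -12/5 in column c, so c enters.
Ratio test on column c — row 1: entry -6/5 ≤ 0; row 2: (127/10)/(21/5) = 127/42; row 3: (24/5)/(4/5) = 6; row 4: (21/10)/(43/5) = 21/86. Minimum is 21/86 at row 4 (u4 leaves); pivot element 43/5.
Divide row 4 by 43/5; eliminate column c from the other rows.
After both pivots, the entry at constraint row 4, column u1 is -15/86.

-15/86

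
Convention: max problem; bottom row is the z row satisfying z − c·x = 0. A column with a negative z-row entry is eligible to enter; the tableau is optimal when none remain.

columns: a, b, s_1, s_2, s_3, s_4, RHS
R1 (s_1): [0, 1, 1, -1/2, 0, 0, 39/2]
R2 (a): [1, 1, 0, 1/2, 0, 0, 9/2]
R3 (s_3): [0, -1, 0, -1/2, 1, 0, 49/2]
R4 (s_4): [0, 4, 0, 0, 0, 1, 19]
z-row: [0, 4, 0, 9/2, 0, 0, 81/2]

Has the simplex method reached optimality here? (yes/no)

Every z-row coefficient is ≥ 0, so the tableau is optimal.

yes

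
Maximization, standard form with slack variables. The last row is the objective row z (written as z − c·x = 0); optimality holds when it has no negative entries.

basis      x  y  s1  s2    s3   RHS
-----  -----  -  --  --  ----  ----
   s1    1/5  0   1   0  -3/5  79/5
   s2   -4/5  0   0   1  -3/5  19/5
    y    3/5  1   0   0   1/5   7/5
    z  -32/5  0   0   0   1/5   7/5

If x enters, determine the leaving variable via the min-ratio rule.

Column x entries and ratios — s1: (79/5)/(1/5) = 79; s2: -4/5 ≤ 0, skip; y: (7/5)/(3/5) = 7/3.
Smallest ratio is 7/3 in the row of y, so y leaves.

y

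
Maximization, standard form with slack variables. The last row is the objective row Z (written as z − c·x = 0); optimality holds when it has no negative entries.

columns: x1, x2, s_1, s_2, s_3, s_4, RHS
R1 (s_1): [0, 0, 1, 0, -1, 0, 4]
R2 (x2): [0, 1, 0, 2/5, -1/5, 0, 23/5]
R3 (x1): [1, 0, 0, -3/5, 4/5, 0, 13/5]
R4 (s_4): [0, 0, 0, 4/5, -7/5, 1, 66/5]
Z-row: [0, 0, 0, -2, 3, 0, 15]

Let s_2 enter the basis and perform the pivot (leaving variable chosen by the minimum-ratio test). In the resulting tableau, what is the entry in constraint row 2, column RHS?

Ratio test on column s_2 — row 1: entry 0 ≤ 0; row 2: (23/5)/(2/5) = 23/2; row 3: entry -3/5 ≤ 0; row 4: (66/5)/(4/5) = 33/2. Minimum is 23/2 at row 2 (x2 leaves); pivot element 2/5.
Divide row 2 by 2/5; eliminate column s_2 from the other rows.
In the new row 2, the RHS entry is the old entry divided by the pivot: (23/5)/(2/5) = 23/2.

23/2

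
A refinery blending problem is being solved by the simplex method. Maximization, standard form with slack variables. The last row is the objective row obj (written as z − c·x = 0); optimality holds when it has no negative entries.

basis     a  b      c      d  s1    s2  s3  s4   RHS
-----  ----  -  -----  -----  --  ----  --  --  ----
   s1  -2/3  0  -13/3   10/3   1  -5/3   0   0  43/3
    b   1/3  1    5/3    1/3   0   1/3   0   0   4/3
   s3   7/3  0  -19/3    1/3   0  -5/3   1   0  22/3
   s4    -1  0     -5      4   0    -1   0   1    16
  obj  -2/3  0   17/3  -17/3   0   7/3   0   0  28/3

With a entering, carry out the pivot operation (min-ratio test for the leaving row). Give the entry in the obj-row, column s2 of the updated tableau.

Ratio test on column a — row 1: entry -2/3 ≤ 0; row 2: (4/3)/(1/3) = 4; row 3: (22/3)/(7/3) = 22/7; row 4: entry -1 ≤ 0. Minimum is 22/7 at row 3 (s3 leaves); pivot element 7/3.
Divide row 3 by 7/3; eliminate column a from the other rows.
obj-row update in column s2: 7/3 − (-2/3)·(-5/7) = 13/7.

13/7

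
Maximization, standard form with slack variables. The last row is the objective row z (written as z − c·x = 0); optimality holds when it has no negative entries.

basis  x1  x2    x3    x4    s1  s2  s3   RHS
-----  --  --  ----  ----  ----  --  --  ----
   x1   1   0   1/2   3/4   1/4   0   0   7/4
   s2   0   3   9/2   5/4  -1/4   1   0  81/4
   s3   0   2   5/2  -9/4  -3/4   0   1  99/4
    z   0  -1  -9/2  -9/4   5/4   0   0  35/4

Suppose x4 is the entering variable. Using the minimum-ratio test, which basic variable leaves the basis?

Column x4 entries and ratios — x1: (7/4)/(3/4) = 7/3; s2: (81/4)/(5/4) = 81/5; s3: -9/4 ≤ 0, skip.
Smallest ratio is 7/3 in the row of x1, so x1 leaves.

x1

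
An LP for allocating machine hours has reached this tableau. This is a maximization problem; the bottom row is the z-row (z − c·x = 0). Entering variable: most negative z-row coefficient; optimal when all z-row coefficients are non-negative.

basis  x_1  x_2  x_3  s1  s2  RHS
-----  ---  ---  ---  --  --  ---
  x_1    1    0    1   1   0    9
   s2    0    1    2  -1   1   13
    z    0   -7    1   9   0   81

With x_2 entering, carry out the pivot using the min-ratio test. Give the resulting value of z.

172

Ratio test on column x_2 — row 1: entry 0 ≤ 0; row 2: 13/1 = 13. Minimum is 13 at row 2 (s2 leaves); pivot element 1.
Pivot on row 2; the z-row RHS becomes 81 − (-7)·13 = 172.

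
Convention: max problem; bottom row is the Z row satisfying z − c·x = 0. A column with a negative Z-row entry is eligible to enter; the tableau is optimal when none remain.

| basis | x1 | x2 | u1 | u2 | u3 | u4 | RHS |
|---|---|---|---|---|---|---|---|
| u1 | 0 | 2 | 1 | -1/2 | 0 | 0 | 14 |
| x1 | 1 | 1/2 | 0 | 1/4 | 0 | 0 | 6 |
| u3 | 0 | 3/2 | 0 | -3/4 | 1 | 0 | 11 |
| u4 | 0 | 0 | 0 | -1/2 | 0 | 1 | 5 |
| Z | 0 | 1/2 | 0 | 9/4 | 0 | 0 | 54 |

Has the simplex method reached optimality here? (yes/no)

Every Z-row coefficient is ≥ 0, so the tableau is optimal.

yes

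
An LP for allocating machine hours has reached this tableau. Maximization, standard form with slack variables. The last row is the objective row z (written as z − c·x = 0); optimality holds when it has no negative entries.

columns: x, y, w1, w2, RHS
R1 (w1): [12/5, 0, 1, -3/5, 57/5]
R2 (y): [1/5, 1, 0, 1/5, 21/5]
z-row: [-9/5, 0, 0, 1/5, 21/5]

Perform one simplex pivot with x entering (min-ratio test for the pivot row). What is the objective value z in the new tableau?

51/4

Ratio test on column x — row 1: (57/5)/(12/5) = 19/4; row 2: (21/5)/(1/5) = 21. Minimum is 19/4 at row 1 (w1 leaves); pivot element 12/5.
Pivot on row 1; the z-row RHS becomes 21/5 − (-9/5)·(19/4) = 51/4.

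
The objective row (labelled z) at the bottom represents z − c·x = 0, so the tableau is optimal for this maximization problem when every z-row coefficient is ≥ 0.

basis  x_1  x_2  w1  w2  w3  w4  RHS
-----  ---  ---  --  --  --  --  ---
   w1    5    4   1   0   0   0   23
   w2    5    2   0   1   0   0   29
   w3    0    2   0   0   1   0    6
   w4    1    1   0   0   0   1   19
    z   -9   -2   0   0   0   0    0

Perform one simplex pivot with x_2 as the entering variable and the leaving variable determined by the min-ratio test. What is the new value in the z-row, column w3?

Ratio test on column x_2 — row 1: 23/4 = 23/4; row 2: 29/2 = 29/2; row 3: 6/2 = 3; row 4: 19/1 = 19. Minimum is 3 at row 3 (w3 leaves); pivot element 2.
Divide row 3 by 2; eliminate column x_2 from the other rows.
z-row update in column w3: 0 − (-2)·(1/2) = 1.

1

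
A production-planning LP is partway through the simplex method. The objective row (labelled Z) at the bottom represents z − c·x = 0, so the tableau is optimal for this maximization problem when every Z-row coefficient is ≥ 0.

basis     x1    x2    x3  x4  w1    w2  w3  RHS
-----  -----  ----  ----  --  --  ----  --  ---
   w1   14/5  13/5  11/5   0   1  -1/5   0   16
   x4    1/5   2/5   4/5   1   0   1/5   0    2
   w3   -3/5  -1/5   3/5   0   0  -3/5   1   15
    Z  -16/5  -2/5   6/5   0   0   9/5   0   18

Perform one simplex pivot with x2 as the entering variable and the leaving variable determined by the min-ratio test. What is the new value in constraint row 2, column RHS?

Ratio test on column x2 — row 1: 16/(13/5) = 80/13; row 2: 2/(2/5) = 5; row 3: entry -1/5 ≤ 0. Minimum is 5 at row 2 (x4 leaves); pivot element 2/5.
Divide row 2 by 2/5; eliminate column x2 from the other rows.
In the new row 2, the RHS entry is the old entry divided by the pivot: 2/(2/5) = 5.

5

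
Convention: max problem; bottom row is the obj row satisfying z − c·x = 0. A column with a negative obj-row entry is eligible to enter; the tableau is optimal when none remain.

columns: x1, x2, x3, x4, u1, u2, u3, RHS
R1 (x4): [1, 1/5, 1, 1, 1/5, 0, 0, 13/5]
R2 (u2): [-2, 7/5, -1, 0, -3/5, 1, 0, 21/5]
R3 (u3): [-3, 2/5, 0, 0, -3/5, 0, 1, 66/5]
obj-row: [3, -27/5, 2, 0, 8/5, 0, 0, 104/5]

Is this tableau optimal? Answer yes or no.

no

The obj-row has a negative entry -27/5 in column x2, so it is not optimal.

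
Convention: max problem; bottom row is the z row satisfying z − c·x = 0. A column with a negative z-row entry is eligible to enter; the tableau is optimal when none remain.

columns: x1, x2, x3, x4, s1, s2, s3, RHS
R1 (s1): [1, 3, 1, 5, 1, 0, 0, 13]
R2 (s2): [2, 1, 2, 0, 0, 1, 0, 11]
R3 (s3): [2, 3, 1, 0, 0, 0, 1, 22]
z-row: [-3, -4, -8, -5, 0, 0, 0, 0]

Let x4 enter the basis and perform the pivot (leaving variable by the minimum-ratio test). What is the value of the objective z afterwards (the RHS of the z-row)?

Ratio test on column x4 — row 1: 13/5 = 13/5; row 2: entry 0 ≤ 0; row 3: entry 0 ≤ 0. Minimum is 13/5 at row 1 (s1 leaves); pivot element 5.
Pivot on row 1; the z-row RHS becomes 0 − (-5)·(13/5) = 13.

13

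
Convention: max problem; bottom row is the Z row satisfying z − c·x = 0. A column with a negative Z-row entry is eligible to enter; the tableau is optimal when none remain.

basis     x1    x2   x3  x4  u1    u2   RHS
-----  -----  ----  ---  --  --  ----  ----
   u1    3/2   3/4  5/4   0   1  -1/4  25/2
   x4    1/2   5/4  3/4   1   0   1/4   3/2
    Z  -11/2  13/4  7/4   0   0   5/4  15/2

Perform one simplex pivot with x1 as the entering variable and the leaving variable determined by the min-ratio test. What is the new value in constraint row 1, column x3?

Ratio test on column x1 — row 1: (25/2)/(3/2) = 25/3; row 2: (3/2)/(1/2) = 3. Minimum is 3 at row 2 (x4 leaves); pivot element 1/2.
Divide row 2 by 1/2; eliminate column x1 from the other rows.
Row 1 update in column x3: 5/4 − (3/2)·(3/2) = -1.

-1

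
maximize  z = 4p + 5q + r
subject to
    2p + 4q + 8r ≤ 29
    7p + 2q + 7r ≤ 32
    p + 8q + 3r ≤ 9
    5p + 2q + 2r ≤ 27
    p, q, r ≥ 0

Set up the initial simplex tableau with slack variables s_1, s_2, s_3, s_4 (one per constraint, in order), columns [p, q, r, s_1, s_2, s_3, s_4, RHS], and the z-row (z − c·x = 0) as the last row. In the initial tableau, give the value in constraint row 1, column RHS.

29

The RHS of constraint 1 is b_1 = 29.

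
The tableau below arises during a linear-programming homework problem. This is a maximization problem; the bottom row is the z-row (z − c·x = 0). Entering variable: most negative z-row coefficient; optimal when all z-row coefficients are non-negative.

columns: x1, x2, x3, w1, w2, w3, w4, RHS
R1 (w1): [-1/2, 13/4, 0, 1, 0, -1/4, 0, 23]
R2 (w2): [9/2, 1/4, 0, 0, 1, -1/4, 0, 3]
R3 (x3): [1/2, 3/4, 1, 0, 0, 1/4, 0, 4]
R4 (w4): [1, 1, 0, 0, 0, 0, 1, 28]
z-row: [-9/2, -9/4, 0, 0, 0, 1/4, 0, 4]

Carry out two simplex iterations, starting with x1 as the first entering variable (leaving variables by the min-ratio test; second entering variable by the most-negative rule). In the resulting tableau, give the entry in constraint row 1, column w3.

Ratio test on column x1 — row 1: entry -1/2 ≤ 0; row 2: 3/(9/2) = 2/3; row 3: 4/(1/2) = 8; row 4: 28/1 = 28. Minimum is 2/3 at row 2 (w2 leaves); pivot element 9/2.
Divide row 2 by 9/2; eliminate column x1 from the other rows.
Second iteration: most negative z-row entry is -2 in column x2, so x2 enters.
Ratio test on column x2 — row 1: (70/3)/(59/18) = 420/59; row 2: (2/3)/(1/18) = 12; row 3: (11/3)/(13/18) = 66/13; row 4: (82/3)/(17/18) = 492/17. Minimum is 66/13 at row 3 (x3 leaves); pivot element 13/18.
Divide row 3 by 13/18; eliminate column x2 from the other rows.
After both pivots, the entry at constraint row 1, column w3 is -20/13.

-20/13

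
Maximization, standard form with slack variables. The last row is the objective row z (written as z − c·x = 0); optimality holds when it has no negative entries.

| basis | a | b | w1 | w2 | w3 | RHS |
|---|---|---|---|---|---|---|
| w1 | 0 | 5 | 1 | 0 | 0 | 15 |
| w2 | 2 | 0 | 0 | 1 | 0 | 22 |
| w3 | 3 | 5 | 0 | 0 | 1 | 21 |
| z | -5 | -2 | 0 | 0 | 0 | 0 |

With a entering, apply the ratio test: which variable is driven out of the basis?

w3

Column a entries and ratios — w1: 0 ≤ 0, skip; w2: 22/2 = 11; w3: 21/3 = 7.
Smallest ratio is 7 in the row of w3, so w3 leaves.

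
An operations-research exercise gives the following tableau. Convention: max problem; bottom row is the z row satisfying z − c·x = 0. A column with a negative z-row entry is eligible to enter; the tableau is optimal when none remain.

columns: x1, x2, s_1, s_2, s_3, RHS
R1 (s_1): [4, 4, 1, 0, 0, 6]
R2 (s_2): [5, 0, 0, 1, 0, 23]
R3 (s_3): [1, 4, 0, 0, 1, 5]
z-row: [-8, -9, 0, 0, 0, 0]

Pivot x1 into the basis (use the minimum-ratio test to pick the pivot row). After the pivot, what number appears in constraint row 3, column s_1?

Ratio test on column x1 — row 1: 6/4 = 3/2; row 2: 23/5 = 23/5; row 3: 5/1 = 5. Minimum is 3/2 at row 1 (s_1 leaves); pivot element 4.
Divide row 1 by 4; eliminate column x1 from the other rows.
Row 3 update in column s_1: 0 − 1·(1/4) = -1/4.

-1/4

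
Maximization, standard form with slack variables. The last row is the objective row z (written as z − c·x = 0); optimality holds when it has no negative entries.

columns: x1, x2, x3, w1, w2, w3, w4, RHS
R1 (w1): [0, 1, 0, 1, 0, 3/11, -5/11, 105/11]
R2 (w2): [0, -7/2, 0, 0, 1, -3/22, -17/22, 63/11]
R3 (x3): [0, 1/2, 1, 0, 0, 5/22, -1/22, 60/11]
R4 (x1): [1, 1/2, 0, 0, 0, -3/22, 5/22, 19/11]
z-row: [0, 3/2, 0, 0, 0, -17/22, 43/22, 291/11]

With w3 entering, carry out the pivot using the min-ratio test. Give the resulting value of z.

Ratio test on column w3 — row 1: (105/11)/(3/11) = 35; row 2: entry -3/22 ≤ 0; row 3: (60/11)/(5/22) = 24; row 4: entry -3/22 ≤ 0. Minimum is 24 at row 3 (x3 leaves); pivot element 5/22.
Pivot on row 3; the z-row RHS becomes 291/11 − (-17/22)·24 = 45.

45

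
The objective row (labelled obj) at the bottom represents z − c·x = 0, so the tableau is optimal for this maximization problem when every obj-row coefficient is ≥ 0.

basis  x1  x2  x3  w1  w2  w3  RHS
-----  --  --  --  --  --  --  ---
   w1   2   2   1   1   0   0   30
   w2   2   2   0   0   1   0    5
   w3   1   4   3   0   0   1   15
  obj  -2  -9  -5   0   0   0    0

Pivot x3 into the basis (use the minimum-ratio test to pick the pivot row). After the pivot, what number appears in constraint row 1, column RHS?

25

Ratio test on column x3 — row 1: 30/1 = 30; row 2: entry 0 ≤ 0; row 3: 15/3 = 5. Minimum is 5 at row 3 (w3 leaves); pivot element 3.
Divide row 3 by 3; eliminate column x3 from the other rows.
Row 1 update in column RHS: 30 − 1·5 = 25.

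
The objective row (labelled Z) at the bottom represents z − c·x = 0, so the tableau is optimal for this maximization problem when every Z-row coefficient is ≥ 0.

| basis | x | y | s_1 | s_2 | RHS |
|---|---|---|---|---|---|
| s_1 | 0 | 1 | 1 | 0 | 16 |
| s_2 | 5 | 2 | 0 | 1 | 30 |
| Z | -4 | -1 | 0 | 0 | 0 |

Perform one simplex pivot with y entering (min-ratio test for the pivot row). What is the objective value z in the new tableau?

15

Ratio test on column y — row 1: 16/1 = 16; row 2: 30/2 = 15. Minimum is 15 at row 2 (s_2 leaves); pivot element 2.
Pivot on row 2; the Z-row RHS becomes 0 − (-1)·15 = 15.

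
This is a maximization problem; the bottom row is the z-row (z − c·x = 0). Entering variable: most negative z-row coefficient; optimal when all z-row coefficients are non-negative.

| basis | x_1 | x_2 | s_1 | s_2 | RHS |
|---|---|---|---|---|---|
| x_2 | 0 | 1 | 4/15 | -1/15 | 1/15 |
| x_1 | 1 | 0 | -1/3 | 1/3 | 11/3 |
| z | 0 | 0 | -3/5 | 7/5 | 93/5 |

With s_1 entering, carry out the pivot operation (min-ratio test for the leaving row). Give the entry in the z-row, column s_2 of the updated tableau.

5/4

Ratio test on column s_1 — row 1: (1/15)/(4/15) = 1/4; row 2: entry -1/3 ≤ 0. Minimum is 1/4 at row 1 (x_2 leaves); pivot element 4/15.
Divide row 1 by 4/15; eliminate column s_1 from the other rows.
z-row update in column s_2: 7/5 − (-3/5)·(-1/4) = 5/4.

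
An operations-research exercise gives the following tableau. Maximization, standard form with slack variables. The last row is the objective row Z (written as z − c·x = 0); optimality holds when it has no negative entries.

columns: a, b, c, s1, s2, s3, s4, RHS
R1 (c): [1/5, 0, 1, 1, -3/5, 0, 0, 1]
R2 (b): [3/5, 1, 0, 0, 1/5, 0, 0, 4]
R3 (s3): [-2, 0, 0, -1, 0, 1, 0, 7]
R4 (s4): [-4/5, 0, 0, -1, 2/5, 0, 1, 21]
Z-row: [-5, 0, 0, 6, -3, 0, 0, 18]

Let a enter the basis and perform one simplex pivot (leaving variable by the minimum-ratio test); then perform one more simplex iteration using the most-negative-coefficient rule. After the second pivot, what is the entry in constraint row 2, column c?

Ratio test on column a — row 1: 1/(1/5) = 5; row 2: 4/(3/5) = 20/3; row 3: entry -2 ≤ 0; row 4: entry -4/5 ≤ 0. Minimum is 5 at row 1 (c leaves); pivot element 1/5.
Divide row 1 by 1/5; eliminate column a from the other rows.
Second iteration: most negative Z-row entry is -18 in column s2, so s2 enters.
Ratio test on column s2 — row 1: entry -3 ≤ 0; row 2: 1/2 = 1/2; row 3: entry -6 ≤ 0; row 4: entry -2 ≤ 0. Minimum is 1/2 at row 2 (b leaves); pivot element 2.
Divide row 2 by 2; eliminate column s2 from the other rows.
After both pivots, the entry at constraint row 2, column c is -3/2.

-3/2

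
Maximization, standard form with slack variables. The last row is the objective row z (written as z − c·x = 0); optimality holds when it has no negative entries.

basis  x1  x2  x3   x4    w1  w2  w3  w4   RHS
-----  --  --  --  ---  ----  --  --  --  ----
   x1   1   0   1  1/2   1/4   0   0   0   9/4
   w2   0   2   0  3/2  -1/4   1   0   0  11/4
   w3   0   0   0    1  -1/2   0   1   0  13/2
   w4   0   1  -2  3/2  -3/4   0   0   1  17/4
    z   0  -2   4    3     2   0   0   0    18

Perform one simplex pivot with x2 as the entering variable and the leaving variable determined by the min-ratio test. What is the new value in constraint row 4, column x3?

-2

Ratio test on column x2 — row 1: entry 0 ≤ 0; row 2: (11/4)/2 = 11/8; row 3: entry 0 ≤ 0; row 4: (17/4)/1 = 17/4. Minimum is 11/8 at row 2 (w2 leaves); pivot element 2.
Divide row 2 by 2; eliminate column x2 from the other rows.
Row 4 update in column x3: -2 − 1·0 = -2.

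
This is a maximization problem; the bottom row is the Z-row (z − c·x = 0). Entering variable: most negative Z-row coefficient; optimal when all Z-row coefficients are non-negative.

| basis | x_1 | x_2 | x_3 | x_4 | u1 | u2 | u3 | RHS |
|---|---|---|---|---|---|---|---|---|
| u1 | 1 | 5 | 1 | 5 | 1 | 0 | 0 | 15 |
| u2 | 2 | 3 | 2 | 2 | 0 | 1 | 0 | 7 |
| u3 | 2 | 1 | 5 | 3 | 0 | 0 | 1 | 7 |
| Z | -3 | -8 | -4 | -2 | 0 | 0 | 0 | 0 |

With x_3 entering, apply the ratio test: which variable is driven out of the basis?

Column x_3 entries and ratios — u1: 15/1 = 15; u2: 7/2 = 7/2; u3: 7/5 = 7/5.
Smallest ratio is 7/5 in the row of u3, so u3 leaves.

u3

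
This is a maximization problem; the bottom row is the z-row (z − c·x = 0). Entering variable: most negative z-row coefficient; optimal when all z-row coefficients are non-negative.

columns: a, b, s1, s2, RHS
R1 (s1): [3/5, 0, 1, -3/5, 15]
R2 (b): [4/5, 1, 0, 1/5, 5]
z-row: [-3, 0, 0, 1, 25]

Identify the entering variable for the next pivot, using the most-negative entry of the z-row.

Negative z-row entries: a: -3.
The most negative is -3 in column a, so a enters.

a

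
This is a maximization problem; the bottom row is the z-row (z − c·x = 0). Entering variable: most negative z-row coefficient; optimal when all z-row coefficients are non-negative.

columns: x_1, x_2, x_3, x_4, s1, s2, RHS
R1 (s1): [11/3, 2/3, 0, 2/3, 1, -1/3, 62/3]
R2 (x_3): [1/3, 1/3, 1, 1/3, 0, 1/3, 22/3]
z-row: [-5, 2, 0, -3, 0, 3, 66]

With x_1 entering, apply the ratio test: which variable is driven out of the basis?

s1

Column x_1 entries and ratios — s1: (62/3)/(11/3) = 62/11; x_3: (22/3)/(1/3) = 22.
Smallest ratio is 62/11 in the row of s1, so s1 leaves.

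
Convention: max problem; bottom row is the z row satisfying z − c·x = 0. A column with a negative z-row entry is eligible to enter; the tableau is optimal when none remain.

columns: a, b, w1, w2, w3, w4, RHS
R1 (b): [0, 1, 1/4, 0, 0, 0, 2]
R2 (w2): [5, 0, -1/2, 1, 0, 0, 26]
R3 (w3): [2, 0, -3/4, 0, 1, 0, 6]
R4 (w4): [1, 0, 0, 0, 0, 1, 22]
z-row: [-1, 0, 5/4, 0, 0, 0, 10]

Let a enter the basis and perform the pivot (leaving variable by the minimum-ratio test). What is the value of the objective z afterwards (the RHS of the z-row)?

Ratio test on column a — row 1: entry 0 ≤ 0; row 2: 26/5 = 26/5; row 3: 6/2 = 3; row 4: 22/1 = 22. Minimum is 3 at row 3 (w3 leaves); pivot element 2.
Pivot on row 3; the z-row RHS becomes 10 − (-1)·3 = 13.

13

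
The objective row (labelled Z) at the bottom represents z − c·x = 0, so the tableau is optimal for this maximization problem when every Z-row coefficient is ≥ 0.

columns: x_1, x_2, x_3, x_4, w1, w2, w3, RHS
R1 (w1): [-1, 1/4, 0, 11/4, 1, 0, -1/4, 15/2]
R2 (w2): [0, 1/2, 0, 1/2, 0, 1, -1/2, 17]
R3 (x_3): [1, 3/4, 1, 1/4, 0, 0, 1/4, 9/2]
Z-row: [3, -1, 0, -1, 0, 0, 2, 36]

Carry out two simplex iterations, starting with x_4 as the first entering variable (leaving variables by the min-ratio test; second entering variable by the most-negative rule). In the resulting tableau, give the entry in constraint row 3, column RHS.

21/4

Ratio test on column x_4 — row 1: (15/2)/(11/4) = 30/11; row 2: 17/(1/2) = 34; row 3: (9/2)/(1/4) = 18. Minimum is 30/11 at row 1 (w1 leaves); pivot element 11/4.
Divide row 1 by 11/4; eliminate column x_4 from the other rows.
Second iteration: most negative Z-row entry is -10/11 in column x_2, so x_2 enters.
Ratio test on column x_2 — row 1: (30/11)/(1/11) = 30; row 2: (172/11)/(5/11) = 172/5; row 3: (42/11)/(8/11) = 21/4. Minimum is 21/4 at row 3 (x_3 leaves); pivot element 8/11.
Divide row 3 by 8/11; eliminate column x_2 from the other rows.
After both pivots, the entry at constraint row 3, column RHS is 21/4.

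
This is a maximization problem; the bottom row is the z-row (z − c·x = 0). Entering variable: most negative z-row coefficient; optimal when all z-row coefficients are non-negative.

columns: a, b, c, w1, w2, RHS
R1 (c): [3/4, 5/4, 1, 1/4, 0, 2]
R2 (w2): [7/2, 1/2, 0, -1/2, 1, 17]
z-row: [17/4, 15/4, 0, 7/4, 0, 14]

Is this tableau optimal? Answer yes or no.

yes

Every z-row coefficient is ≥ 0, so the tableau is optimal.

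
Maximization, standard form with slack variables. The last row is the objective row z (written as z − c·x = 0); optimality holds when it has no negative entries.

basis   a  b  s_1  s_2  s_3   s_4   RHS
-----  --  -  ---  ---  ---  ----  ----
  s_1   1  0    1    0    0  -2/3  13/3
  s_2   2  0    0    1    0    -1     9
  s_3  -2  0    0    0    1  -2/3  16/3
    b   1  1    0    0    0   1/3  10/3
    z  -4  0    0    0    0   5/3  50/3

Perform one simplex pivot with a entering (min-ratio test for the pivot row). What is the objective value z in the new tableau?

Ratio test on column a — row 1: (13/3)/1 = 13/3; row 2: 9/2 = 9/2; row 3: entry -2 ≤ 0; row 4: (10/3)/1 = 10/3. Minimum is 10/3 at row 4 (b leaves); pivot element 1.
Pivot on row 4; the z-row RHS becomes 50/3 − (-4)·(10/3) = 30.

30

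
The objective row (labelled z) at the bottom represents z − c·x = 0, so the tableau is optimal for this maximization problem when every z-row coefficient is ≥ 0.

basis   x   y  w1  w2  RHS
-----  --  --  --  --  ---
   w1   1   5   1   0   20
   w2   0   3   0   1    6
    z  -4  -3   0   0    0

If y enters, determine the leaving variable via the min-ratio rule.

Column y entries and ratios — w1: 20/5 = 4; w2: 6/3 = 2.
Smallest ratio is 2 in the row of w2, so w2 leaves.

w2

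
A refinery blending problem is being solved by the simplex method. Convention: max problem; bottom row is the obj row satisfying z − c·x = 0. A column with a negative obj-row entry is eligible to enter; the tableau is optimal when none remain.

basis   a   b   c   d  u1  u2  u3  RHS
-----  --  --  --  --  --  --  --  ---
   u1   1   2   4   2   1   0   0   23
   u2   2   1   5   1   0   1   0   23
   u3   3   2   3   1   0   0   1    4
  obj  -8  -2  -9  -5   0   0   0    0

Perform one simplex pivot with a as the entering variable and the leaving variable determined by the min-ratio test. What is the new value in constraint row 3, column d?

Ratio test on column a — row 1: 23/1 = 23; row 2: 23/2 = 23/2; row 3: 4/3 = 4/3. Minimum is 4/3 at row 3 (u3 leaves); pivot element 3.
Divide row 3 by 3; eliminate column a from the other rows.
In the new row 3, the d entry is the old entry divided by the pivot: 1/3 = 1/3.

1/3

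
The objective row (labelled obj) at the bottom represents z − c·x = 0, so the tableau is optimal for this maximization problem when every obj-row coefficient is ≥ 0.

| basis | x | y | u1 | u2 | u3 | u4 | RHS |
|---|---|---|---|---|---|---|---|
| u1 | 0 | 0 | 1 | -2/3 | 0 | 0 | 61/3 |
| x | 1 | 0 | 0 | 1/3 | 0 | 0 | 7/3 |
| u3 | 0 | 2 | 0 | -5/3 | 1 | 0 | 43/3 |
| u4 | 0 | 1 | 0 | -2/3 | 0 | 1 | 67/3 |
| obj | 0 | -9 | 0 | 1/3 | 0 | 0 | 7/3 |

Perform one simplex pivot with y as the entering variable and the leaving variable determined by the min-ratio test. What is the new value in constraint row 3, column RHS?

Ratio test on column y — row 1: entry 0 ≤ 0; row 2: entry 0 ≤ 0; row 3: (43/3)/2 = 43/6; row 4: (67/3)/1 = 67/3. Minimum is 43/6 at row 3 (u3 leaves); pivot element 2.
Divide row 3 by 2; eliminate column y from the other rows.
In the new row 3, the RHS entry is the old entry divided by the pivot: (43/3)/2 = 43/6.

43/6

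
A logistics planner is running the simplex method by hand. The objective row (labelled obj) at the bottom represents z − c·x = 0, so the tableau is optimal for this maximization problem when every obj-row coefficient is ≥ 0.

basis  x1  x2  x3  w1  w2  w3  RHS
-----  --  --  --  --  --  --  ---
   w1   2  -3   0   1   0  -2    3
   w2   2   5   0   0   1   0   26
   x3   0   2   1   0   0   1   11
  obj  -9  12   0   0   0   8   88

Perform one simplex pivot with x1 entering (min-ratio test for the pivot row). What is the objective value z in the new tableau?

Ratio test on column x1 — row 1: 3/2 = 3/2; row 2: 26/2 = 13; row 3: entry 0 ≤ 0. Minimum is 3/2 at row 1 (w1 leaves); pivot element 2.
Pivot on row 1; the obj-row RHS becomes 88 − (-9)·(3/2) = 203/2.

203/2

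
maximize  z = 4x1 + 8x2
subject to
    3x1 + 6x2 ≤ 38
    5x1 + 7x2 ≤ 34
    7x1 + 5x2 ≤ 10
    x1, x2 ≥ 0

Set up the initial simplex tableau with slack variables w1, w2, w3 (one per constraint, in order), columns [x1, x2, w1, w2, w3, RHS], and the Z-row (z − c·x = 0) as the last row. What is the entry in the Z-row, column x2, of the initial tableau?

-8

The Z-row carries the negated objective coefficients: the x2 entry is -8.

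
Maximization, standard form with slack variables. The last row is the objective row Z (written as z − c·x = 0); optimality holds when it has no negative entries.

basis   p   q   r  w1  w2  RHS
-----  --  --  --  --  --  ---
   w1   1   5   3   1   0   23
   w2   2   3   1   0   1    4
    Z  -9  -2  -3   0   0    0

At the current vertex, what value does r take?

r is not in the basis, so in the current basic feasible solution r = 0.

0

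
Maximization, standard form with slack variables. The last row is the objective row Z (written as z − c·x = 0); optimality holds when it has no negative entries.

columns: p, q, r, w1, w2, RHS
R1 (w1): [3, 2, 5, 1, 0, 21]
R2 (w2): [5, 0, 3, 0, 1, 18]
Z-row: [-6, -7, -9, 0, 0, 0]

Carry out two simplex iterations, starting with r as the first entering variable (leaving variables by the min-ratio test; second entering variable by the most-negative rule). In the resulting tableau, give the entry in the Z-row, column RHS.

Ratio test on column r — row 1: 21/5 = 21/5; row 2: 18/3 = 6. Minimum is 21/5 at row 1 (w1 leaves); pivot element 5.
Divide row 1 by 5; eliminate column r from the other rows.
Second iteration: most negative Z-row entry is -17/5 in column q, so q enters.
Ratio test on column q — row 1: (21/5)/(2/5) = 21/2; row 2: entry -6/5 ≤ 0. Minimum is 21/2 at row 1 (r leaves); pivot element 2/5.
Divide row 1 by 2/5; eliminate column q from the other rows.
After both pivots, the entry at the Z-row, column RHS is 147/2.

147/2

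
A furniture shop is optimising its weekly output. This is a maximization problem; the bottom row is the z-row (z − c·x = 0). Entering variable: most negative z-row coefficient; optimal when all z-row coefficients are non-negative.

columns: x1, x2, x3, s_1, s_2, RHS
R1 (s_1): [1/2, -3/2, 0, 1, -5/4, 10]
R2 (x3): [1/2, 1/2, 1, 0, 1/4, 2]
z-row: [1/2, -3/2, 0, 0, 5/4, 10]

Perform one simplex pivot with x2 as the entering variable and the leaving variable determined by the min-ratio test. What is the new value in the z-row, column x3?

3

Ratio test on column x2 — row 1: entry -3/2 ≤ 0; row 2: 2/(1/2) = 4. Minimum is 4 at row 2 (x3 leaves); pivot element 1/2.
Divide row 2 by 1/2; eliminate column x2 from the other rows.
z-row update in column x3: 0 − (-3/2)·2 = 3.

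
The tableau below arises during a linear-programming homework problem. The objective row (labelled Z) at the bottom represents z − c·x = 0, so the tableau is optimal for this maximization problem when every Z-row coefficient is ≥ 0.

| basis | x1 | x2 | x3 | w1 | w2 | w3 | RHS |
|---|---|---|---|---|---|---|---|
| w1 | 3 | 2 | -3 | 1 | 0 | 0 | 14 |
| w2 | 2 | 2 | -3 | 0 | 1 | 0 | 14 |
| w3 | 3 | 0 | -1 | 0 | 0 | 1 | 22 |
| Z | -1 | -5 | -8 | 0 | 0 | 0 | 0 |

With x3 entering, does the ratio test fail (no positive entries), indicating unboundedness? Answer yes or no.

Every constraint-row entry in column x3 is ≤ 0, so increasing x3 is unbounded.

yes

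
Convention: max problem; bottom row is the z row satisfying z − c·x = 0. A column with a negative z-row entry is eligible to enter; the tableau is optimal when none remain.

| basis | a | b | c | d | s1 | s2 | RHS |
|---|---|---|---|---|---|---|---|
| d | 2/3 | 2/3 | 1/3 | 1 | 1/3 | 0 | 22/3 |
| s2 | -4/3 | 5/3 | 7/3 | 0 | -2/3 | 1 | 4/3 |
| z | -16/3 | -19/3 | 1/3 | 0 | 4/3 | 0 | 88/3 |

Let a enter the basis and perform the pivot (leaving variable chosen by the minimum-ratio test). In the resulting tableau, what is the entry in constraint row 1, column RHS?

Ratio test on column a — row 1: (22/3)/(2/3) = 11; row 2: entry -4/3 ≤ 0. Minimum is 11 at row 1 (d leaves); pivot element 2/3.
Divide row 1 by 2/3; eliminate column a from the other rows.
In the new row 1, the RHS entry is the old entry divided by the pivot: (22/3)/(2/3) = 11.

11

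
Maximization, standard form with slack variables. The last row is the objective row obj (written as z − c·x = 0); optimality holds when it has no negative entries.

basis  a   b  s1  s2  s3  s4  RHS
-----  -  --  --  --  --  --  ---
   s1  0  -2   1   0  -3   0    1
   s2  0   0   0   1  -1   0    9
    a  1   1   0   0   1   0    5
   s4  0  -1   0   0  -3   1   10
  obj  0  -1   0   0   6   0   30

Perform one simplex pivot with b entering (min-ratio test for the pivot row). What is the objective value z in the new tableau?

35

Ratio test on column b — row 1: entry -2 ≤ 0; row 2: entry 0 ≤ 0; row 3: 5/1 = 5; row 4: entry -1 ≤ 0. Minimum is 5 at row 3 (a leaves); pivot element 1.
Pivot on row 3; the obj-row RHS becomes 30 − (-1)·5 = 35.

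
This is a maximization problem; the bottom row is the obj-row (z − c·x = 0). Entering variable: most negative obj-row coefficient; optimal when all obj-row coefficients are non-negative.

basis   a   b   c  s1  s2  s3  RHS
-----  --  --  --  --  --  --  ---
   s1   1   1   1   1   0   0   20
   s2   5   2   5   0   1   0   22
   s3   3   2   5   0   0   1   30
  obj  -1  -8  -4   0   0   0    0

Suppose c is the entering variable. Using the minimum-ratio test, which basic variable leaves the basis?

s2

Column c entries and ratios — s1: 20/1 = 20; s2: 22/5 = 22/5; s3: 30/5 = 6.
Smallest ratio is 22/5 in the row of s2, so s2 leaves.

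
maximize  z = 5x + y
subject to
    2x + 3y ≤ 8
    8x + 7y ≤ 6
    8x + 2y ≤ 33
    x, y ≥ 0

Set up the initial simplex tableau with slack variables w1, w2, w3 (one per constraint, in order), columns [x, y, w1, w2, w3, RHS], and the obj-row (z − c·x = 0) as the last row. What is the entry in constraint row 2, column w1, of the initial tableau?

Slack w1 belongs to constraint 1; its column is the unit vector e_1, so the entry in row 2 is 0.

0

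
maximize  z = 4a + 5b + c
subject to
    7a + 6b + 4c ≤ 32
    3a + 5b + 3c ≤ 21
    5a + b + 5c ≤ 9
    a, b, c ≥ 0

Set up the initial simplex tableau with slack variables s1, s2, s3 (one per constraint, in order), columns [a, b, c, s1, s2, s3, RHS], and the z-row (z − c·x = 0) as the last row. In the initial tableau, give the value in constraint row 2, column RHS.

21

The RHS of constraint 2 is b_2 = 21.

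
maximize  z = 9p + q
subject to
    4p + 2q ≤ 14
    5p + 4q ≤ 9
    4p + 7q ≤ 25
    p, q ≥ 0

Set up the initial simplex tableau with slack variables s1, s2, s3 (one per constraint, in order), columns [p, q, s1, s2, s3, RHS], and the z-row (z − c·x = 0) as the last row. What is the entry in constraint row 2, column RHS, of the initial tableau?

9

The RHS of constraint 2 is b_2 = 9.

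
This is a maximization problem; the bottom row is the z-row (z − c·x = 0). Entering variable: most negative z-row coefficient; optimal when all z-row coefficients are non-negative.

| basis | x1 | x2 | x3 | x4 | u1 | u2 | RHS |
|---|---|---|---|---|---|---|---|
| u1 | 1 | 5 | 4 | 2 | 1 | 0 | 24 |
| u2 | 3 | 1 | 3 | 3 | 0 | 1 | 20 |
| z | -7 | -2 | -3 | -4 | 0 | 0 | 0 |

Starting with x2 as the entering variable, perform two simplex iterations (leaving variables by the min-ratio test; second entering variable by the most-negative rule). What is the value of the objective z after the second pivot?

318/7

Ratio test on column x2 — row 1: 24/5 = 24/5; row 2: 20/1 = 20. Minimum is 24/5 at row 1 (u1 leaves); pivot element 5.
Pivot on row 1; the z-row RHS becomes 0 − (-2)·(24/5) = 48/5.
Next entering variable (most negative z-row entry -33/5): x1.
Ratio test on column x1 — row 1: (24/5)/(1/5) = 24; row 2: (76/5)/(14/5) = 38/7. Minimum is 38/7 at row 2 (u2 leaves); pivot element 14/5.
After the second pivot the z-row RHS is 48/5 − (-33/5)·(38/7) = 318/7.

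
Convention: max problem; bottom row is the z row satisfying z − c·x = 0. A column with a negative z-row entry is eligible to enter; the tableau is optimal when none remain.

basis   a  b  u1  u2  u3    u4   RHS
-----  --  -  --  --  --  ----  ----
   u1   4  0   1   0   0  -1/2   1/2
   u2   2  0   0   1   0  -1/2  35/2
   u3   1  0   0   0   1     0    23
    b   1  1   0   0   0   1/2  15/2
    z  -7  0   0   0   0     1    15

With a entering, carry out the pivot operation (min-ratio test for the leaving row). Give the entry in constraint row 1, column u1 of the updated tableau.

1/4

Ratio test on column a — row 1: (1/2)/4 = 1/8; row 2: (35/2)/2 = 35/4; row 3: 23/1 = 23; row 4: (15/2)/1 = 15/2. Minimum is 1/8 at row 1 (u1 leaves); pivot element 4.
Divide row 1 by 4; eliminate column a from the other rows.
In the new row 1, the u1 entry is the old entry divided by the pivot: 1/4 = 1/4.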